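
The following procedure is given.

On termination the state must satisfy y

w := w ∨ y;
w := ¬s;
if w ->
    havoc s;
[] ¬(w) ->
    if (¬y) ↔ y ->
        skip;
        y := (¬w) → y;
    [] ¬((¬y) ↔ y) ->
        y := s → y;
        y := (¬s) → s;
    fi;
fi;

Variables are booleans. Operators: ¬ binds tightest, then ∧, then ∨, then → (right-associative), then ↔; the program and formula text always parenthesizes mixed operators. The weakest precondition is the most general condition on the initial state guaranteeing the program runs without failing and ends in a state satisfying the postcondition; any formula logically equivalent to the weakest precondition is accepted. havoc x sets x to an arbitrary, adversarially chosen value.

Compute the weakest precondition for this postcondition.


Working backward. After the program, y must hold.
Then branch requires y; else branch requires (((¬y) ↔ y) → ((¬w) → y)) ∧ ((¬((¬y) ↔ y)) → ((¬s) → s)).
Before the if: (w → y) ∧ ((¬w) → ((((¬y) ↔ y) → ((¬w) → y)) ∧ ((¬((¬y) ↔ y)) → ((¬s) → s))))
Before w := ¬s: ((¬s) → y) ∧ (s → ((((¬y) ↔ y) → (s → y)) ∧ ((¬((¬y) ↔ y)) → ((¬s) → s))))
Before w := w ∨ y: ((¬s) → y) ∧ (s → ((((¬y) ↔ y) → (s → y)) ∧ ((¬((¬y) ↔ y)) → ((¬s) → s))))
Answer: WP = ((¬s) → y) ∧ (s → ((((¬y) ↔ y) → (s → y)) ∧ ((¬((¬y) ↔ y)) → ((¬s) → s))))


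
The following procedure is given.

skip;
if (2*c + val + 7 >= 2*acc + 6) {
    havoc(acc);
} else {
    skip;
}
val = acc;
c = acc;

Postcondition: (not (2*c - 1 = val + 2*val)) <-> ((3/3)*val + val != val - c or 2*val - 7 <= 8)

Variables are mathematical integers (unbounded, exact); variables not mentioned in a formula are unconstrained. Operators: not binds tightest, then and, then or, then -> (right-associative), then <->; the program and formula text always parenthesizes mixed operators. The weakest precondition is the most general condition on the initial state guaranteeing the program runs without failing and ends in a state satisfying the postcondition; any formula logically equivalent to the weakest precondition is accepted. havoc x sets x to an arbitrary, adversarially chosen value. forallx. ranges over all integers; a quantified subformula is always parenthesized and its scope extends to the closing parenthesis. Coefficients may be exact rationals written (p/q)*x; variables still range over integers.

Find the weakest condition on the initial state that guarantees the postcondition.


Working backward. After the program, the postcondition (not (2*c - 1 = val + 2*val)) <-> ((3/3)*val + val != val - c or 2*val - 7 <= 8) must hold; in canonical form it is (not (2*c = 3*val + 1)) <-> (c + val != 0 or 2*val <= 15).
Before c := acc: (not (2*acc = 3*val + 1)) <-> (acc + val != 0 or 2*val <= 15)
Before val := acc: (not (acc = -1)) <-> (2*acc != 0 or 2*acc <= 15)
Then branch requires forall acc_1. ((not (acc_1 = -1)) <-> (2*acc_1 != 0 or 2*acc_1 <= 15)); else branch requires (not (acc = -1)) <-> (2*acc != 0 or 2*acc <= 15).
Before the if: (2*c + val >= 2*acc - 1 -> (forall acc_1. ((not (acc_1 = -1)) <-> (2*acc_1 != 0 or 2*acc_1 <= 15)))) and ((not (2*c + val >= 2*acc - 1)) -> ((not (acc = -1)) <-> (2*acc != 0 or 2*acc <= 15)))
Before skip: (2*c + val >= 2*acc - 1 -> (forall acc_1. ((not (acc_1 = -1)) <-> (2*acc_1 != 0 or 2*acc_1 <= 15)))) and ((not (2*c + val >= 2*acc - 1)) -> ((not (acc = -1)) <-> (2*acc != 0 or 2*acc <= 15)))
Answer: WP = (2*c + val >= 2*acc - 1 -> (forall acc_1. ((not (acc_1 = -1)) <-> (2*acc_1 != 0 or 2*acc_1 <= 15)))) and ((not (2*c + val >= 2*acc - 1)) -> ((not (acc = -1)) <-> (2*acc != 0 or 2*acc <= 15)))


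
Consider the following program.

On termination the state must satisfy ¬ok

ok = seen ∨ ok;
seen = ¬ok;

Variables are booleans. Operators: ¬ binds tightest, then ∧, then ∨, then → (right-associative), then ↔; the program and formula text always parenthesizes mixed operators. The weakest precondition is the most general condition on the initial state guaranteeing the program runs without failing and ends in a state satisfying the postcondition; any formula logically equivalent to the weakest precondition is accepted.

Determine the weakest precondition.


Working backward. After the program, ¬ok must hold.
Before seen := ¬ok: ¬ok
Before ok := seen ∨ ok: ¬(seen ∨ ok)
Answer: WP = ¬(seen ∨ ok)


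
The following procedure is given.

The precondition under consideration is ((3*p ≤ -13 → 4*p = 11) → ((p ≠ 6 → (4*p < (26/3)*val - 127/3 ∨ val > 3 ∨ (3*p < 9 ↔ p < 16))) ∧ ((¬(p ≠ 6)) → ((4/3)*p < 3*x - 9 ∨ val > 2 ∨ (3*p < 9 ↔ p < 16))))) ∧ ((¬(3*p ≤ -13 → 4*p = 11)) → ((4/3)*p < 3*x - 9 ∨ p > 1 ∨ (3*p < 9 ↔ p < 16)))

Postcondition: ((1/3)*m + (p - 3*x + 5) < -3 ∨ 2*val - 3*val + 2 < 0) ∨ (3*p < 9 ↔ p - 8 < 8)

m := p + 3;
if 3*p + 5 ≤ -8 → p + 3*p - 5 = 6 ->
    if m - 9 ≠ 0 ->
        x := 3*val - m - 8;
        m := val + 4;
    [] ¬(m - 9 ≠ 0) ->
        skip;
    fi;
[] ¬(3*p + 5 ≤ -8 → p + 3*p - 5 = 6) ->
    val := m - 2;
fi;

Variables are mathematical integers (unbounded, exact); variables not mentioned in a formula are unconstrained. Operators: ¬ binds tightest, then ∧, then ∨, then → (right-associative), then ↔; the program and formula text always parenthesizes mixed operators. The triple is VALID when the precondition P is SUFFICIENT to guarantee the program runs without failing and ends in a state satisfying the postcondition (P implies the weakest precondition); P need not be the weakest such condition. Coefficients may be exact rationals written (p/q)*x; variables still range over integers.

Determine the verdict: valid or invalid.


Working backward. After the program, the postcondition ((1/3)*m + (p - 3*x + 5) < -3 ∨ 2*val - 3*val + 2 < 0) ∨ (3*p < 9 ↔ p - 8 < 8) must hold; in canonical form it is (1/3)*m + p < 3*x - 8 ∨ val > 2 ∨ (3*p < 9 ↔ p < 16).
Then branch requires (m ≠ 9 → (3*m + p < (26/3)*val - 100/3 ∨ val > 2 ∨ (3*p < 9 ↔ p < 16))) ∧ ((¬(m ≠ 9)) → ((1/3)*m + p < 3*x - 8 ∨ val > 2 ∨ (3*p < 9 ↔ p < 16))); else branch requires (1/3)*m + p < 3*x - 8 ∨ m > 4 ∨ (3*p < 9 ↔ p < 16).
Before the if: ((3*p ≤ -13 → 4*p = 11) → ((m ≠ 9 → (3*m + p < (26/3)*val - 100/3 ∨ val > 2 ∨ (3*p < 9 ↔ p < 16))) ∧ ((¬(m ≠ 9)) → ((1/3)*m + p < 3*x - 8 ∨ val > 2 ∨ (3*p < 9 ↔ p < 16))))) ∧ ((¬(3*p ≤ -13 → 4*p = 11)) → ((1/3)*m + p < 3*x - 8 ∨ m > 4 ∨ (3*p < 9 ↔ p < 16)))
Before m := p + 3: ((3*p ≤ -13 → 4*p = 11) → ((p ≠ 6 → (4*p < (26/3)*val - 127/3 ∨ val > 2 ∨ (3*p < 9 ↔ p < 16))) ∧ ((¬(p ≠ 6)) → ((4/3)*p < 3*x - 9 ∨ val > 2 ∨ (3*p < 9 ↔ p < 16))))) ∧ ((¬(3*p ≤ -13 → 4*p = 11)) → ((4/3)*p < 3*x - 9 ∨ p > 1 ∨ (3*p < 9 ↔ p < 16)))
The weakest precondition is ((3*p ≤ -13 → 4*p = 11) → ((p ≠ 6 → (4*p < (26/3)*val - 127/3 ∨ val > 2 ∨ (3*p < 9 ↔ p < 16))) ∧ ((¬(p ≠ 6)) → ((4/3)*p < 3*x - 9 ∨ val > 2 ∨ (3*p < 9 ↔ p < 16))))) ∧ ((¬(3*p ≤ -13 → 4*p = 11)) → ((4/3)*p < 3*x - 9 ∨ p > 1 ∨ (3*p < 9 ↔ p < 16))).
Check whether ((3*p ≤ -13 → 4*p = 11) → ((p ≠ 6 → (4*p < (26/3)*val - 127/3 ∨ val > 3 ∨ (3*p < 9 ↔ p < 16))) ∧ ((¬(p ≠ 6)) → ((4/3)*p < 3*x - 9 ∨ val > 2 ∨ (3*p < 9 ↔ p < 16))))) ∧ ((¬(3*p ≤ -13 → 4*p = 11)) → ((4/3)*p < 3*x - 9 ∨ p > 1 ∨ (3*p < 9 ↔ p < 16))) implies it.
Every state satisfying the precondition satisfies the weakest precondition: the implication holds.
Answer: valid


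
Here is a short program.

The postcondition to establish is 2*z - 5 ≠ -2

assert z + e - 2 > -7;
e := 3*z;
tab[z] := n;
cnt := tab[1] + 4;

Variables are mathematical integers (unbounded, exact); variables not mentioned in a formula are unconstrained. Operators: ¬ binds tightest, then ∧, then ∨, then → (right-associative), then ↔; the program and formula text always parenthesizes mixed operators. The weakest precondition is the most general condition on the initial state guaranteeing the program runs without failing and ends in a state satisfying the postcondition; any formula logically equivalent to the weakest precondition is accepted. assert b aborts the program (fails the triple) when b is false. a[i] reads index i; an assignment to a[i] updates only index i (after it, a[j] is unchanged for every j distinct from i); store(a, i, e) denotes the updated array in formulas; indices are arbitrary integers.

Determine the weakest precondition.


Working backward. After the program, the postcondition 2*z - 5 ≠ -2 must hold; in canonical form it is 2*z ≠ 3.
Before cnt := tab[1] + 4: 2*z ≠ 3
Before tab[z] := n: 2*z ≠ 3
Before e := 3*z: 2*z ≠ 3
Before assert z + e - 2 > -7: e + z > -5 ∧ 2*z ≠ 3
Answer: WP = e + z > -5 ∧ 2*z ≠ 3


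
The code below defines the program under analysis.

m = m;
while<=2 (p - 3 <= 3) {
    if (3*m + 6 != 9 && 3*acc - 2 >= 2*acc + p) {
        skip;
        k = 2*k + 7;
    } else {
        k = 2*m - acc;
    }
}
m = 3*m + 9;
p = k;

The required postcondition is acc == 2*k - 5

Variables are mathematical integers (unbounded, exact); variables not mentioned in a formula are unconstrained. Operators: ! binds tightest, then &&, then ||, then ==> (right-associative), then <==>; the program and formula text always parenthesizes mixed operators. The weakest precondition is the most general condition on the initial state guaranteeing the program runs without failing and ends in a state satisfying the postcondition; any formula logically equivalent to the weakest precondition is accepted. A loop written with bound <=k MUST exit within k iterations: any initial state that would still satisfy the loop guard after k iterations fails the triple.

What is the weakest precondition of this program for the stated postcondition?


Working backward. After the program, acc == 2*k - 5 must hold.
Before p := k: acc == 2*k - 5
Before m := 3*m + 9: acc == 2*k - 5
Before the loop (bound <=2), unroll the exhaustion recursion (WP_0 = exit-now case; WP_j = one more guarded iteration, up to j = 2):
  WP_0: (!(p <= 6)) && acc == 2*k - 5
  WP_1: (p <= 6 ==> (((3*m != 3 && acc >= p + 2) ==> ((!(p <= 6)) && acc == 4*k + 9)) && ((!(3*m != 3 && acc >= p + 2)) ==> ((!(p <= 6)) && 3*acc == 4*m - 5)))) && ((!(p <= 6)) ==> acc == 2*k - 5)
  WP_2: (p <= 6 ==> (((3*m != 3 && acc >= p + 2) ==> ((p <= 6 ==> (((3*m != 3 && acc >= p + 2) ==> ((!(p <= 6)) && acc == 8*k + 37)) && ((!(3*m != 3 && acc >= p + 2)) ==> ((!(p <= 6)) && 3*acc == 4*m - 5)))) && ((!(p <= 6)) ==> acc == 4*k + 9))) && ((!(3*m != 3 && acc >= p + 2)) ==> ((p <= 6 ==> (((3*m != 3 && acc >= p + 2) ==> ((!(p <= 6)) && 5*acc == 8*m + 9)) && ((!(3*m != 3 && acc >= p + 2)) ==> ((!(p <= 6)) && 3*acc == 4*m - 5)))) && ((!(p <= 6)) ==> 3*acc == 4*m - 5))))) && ((!(p <= 6)) ==> acc == 2*k - 5)
So before the loop: (p <= 6 ==> (((3*m != 3 && acc >= p + 2) ==> ((p <= 6 ==> (((3*m != 3 && acc >= p + 2) ==> ((!(p <= 6)) && acc == 8*k + 37)) && ((!(3*m != 3 && acc >= p + 2)) ==> ((!(p <= 6)) && 3*acc == 4*m - 5)))) && ((!(p <= 6)) ==> acc == 4*k + 9))) && ((!(3*m != 3 && acc >= p + 2)) ==> ((p <= 6 ==> (((3*m != 3 && acc >= p + 2) ==> ((!(p <= 6)) && 5*acc == 8*m + 9)) && ((!(3*m != 3 && acc >= p + 2)) ==> ((!(p <= 6)) && 3*acc == 4*m - 5)))) && ((!(p <= 6)) ==> 3*acc == 4*m - 5))))) && ((!(p <= 6)) ==> acc == 2*k - 5)
Before m := m: (p <= 6 ==> (((3*m != 3 && acc >= p + 2) ==> ((p <= 6 ==> (((3*m != 3 && acc >= p + 2) ==> ((!(p <= 6)) && acc == 8*k + 37)) && ((!(3*m != 3 && acc >= p + 2)) ==> ((!(p <= 6)) && 3*acc == 4*m - 5)))) && ((!(p <= 6)) ==> acc == 4*k + 9))) && ((!(3*m != 3 && acc >= p + 2)) ==> ((p <= 6 ==> (((3*m != 3 && acc >= p + 2) ==> ((!(p <= 6)) && 5*acc == 8*m + 9)) && ((!(3*m != 3 && acc >= p + 2)) ==> ((!(p <= 6)) && 3*acc == 4*m - 5)))) && ((!(p <= 6)) ==> 3*acc == 4*m - 5))))) && ((!(p <= 6)) ==> acc == 2*k - 5)
Answer: WP = (p <= 6 ==> (((3*m != 3 && acc >= p + 2) ==> ((p <= 6 ==> (((3*m != 3 && acc >= p + 2) ==> ((!(p <= 6)) && acc == 8*k + 37)) && ((!(3*m != 3 && acc >= p + 2)) ==> ((!(p <= 6)) && 3*acc == 4*m - 5)))) && ((!(p <= 6)) ==> acc == 4*k + 9))) && ((!(3*m != 3 && acc >= p + 2)) ==> ((p <= 6 ==> (((3*m != 3 && acc >= p + 2) ==> ((!(p <= 6)) && 5*acc == 8*m + 9)) && ((!(3*m != 3 && acc >= p + 2)) ==> ((!(p <= 6)) && 3*acc == 4*m - 5)))) && ((!(p <= 6)) ==> 3*acc == 4*m - 5))))) && ((!(p <= 6)) ==> acc == 2*k - 5)


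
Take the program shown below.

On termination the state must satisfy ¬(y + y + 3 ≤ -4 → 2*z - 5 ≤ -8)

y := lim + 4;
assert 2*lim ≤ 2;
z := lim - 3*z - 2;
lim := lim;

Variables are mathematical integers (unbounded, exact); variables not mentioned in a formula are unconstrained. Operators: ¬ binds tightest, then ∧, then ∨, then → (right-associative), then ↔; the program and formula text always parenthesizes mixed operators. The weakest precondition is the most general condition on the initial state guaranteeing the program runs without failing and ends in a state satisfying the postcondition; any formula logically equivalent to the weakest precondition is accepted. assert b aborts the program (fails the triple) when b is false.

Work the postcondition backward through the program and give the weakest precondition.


Working backward. After the program, the postcondition ¬(y + y + 3 ≤ -4 → 2*z - 5 ≤ -8) must hold; in canonical form it is ¬(2*y ≤ -7 → 2*z ≤ -3).
Before lim := lim: ¬(2*y ≤ -7 → 2*z ≤ -3)
Before z := lim - 3*z - 2: ¬(2*y ≤ -7 → 2*lim ≤ 6*z + 1)
Before assert 2*lim ≤ 2: 2*lim ≤ 2 ∧ (¬(2*y ≤ -7 → 2*lim ≤ 6*z + 1))
Before y := lim + 4: 2*lim ≤ 2 ∧ (¬(2*lim ≤ -15 → 2*lim ≤ 6*z + 1))
Answer: WP = 2*lim ≤ 2 ∧ (¬(2*lim ≤ -15 → 2*lim ≤ 6*z + 1))


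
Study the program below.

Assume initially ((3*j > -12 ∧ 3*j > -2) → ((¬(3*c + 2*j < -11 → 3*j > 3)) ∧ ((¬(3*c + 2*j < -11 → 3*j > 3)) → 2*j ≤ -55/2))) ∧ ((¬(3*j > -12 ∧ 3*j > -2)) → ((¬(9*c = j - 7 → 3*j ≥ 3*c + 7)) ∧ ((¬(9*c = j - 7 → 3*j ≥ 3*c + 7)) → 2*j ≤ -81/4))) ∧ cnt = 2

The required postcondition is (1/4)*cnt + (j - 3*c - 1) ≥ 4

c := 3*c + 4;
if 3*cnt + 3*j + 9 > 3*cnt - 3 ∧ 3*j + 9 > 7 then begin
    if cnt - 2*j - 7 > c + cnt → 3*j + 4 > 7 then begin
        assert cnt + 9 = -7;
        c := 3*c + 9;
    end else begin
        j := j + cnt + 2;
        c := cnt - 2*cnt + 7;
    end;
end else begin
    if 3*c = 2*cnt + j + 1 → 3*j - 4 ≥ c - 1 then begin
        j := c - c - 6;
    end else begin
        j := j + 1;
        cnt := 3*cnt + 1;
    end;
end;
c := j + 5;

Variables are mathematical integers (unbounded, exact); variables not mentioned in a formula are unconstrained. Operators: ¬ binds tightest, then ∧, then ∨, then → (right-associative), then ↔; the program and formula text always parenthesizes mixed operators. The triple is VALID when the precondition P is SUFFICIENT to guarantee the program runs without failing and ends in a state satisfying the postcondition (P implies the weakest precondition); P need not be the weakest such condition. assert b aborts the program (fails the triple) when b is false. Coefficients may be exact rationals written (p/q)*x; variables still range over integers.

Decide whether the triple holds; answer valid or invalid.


Working backward. After the program, the postcondition (1/4)*cnt + (j - 3*c - 1) ≥ 4 must hold; in canonical form it is (1/4)*cnt + j ≥ 3*c + 5.
Before c := j + 5: (1/4)*cnt ≥ 2*j + 20
Then branch requires ((c + 2*j < -7 → 3*j > 3) → (cnt = -16 ∧ (1/4)*cnt ≥ 2*j + 20)) ∧ ((¬(c + 2*j < -7 → 3*j > 3)) → (7/4)*cnt + 2*j ≤ -24); else branch requires ((3*c = 2*cnt + j + 1 → 3*j ≥ c + 3) → (1/4)*cnt ≥ 8) ∧ ((¬(3*c = 2*cnt + j + 1 → 3*j ≥ c + 3)) → (3/4)*cnt ≥ 2*j + 87/4).
Before the if: ((3*j > -12 ∧ 3*j > -2) → (((c + 2*j < -7 → 3*j > 3) → (cnt = -16 ∧ (1/4)*cnt ≥ 2*j + 20)) ∧ ((¬(c + 2*j < -7 → 3*j > 3)) → (7/4)*cnt + 2*j ≤ -24))) ∧ ((¬(3*j > -12 ∧ 3*j > -2)) → (((3*c = 2*cnt + j + 1 → 3*j ≥ c + 3) → (1/4)*cnt ≥ 8) ∧ ((¬(3*c = 2*cnt + j + 1 → 3*j ≥ c + 3)) → (3/4)*cnt ≥ 2*j + 87/4)))
Before c := 3*c + 4: ((3*j > -12 ∧ 3*j > -2) → (((3*c + 2*j < -11 → 3*j > 3) → (cnt = -16 ∧ (1/4)*cnt ≥ 2*j + 20)) ∧ ((¬(3*c + 2*j < -11 → 3*j > 3)) → (7/4)*cnt + 2*j ≤ -24))) ∧ ((¬(3*j > -12 ∧ 3*j > -2)) → (((9*c = 2*cnt + j - 11 → 3*j ≥ 3*c + 7) → (1/4)*cnt ≥ 8) ∧ ((¬(9*c = 2*cnt + j - 11 → 3*j ≥ 3*c + 7)) → (3/4)*cnt ≥ 2*j + 87/4)))
The weakest precondition is ((3*j > -12 ∧ 3*j > -2) → (((3*c + 2*j < -11 → 3*j > 3) → (cnt = -16 ∧ (1/4)*cnt ≥ 2*j + 20)) ∧ ((¬(3*c + 2*j < -11 → 3*j > 3)) → (7/4)*cnt + 2*j ≤ -24))) ∧ ((¬(3*j > -12 ∧ 3*j > -2)) → (((9*c = 2*cnt + j - 11 → 3*j ≥ 3*c + 7) → (1/4)*cnt ≥ 8) ∧ ((¬(9*c = 2*cnt + j - 11 → 3*j ≥ 3*c + 7)) → (3/4)*cnt ≥ 2*j + 87/4))).
Check whether ((3*j > -12 ∧ 3*j > -2) → ((¬(3*c + 2*j < -11 → 3*j > 3)) ∧ ((¬(3*c + 2*j < -11 → 3*j > 3)) → 2*j ≤ -55/2))) ∧ ((¬(3*j > -12 ∧ 3*j > -2)) → ((¬(9*c = j - 7 → 3*j ≥ 3*c + 7)) ∧ ((¬(9*c = j - 7 → 3*j ≥ 3*c + 7)) → 2*j ≤ -81/4))) ∧ cnt = 2 implies it.
Every state satisfying the precondition satisfies the weakest precondition: the implication holds.
Answer: valid


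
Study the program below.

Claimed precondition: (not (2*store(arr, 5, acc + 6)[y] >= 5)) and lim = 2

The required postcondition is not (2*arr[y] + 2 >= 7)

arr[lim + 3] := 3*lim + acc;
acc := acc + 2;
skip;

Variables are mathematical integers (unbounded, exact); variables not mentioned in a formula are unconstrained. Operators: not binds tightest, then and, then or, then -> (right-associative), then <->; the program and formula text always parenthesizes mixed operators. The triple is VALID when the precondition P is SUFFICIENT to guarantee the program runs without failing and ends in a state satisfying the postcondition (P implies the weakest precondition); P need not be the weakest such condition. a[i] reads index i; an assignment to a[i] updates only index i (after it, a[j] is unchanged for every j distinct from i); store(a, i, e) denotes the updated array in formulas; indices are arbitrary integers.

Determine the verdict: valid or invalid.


Working backward. After the program, the postcondition not (2*arr[y] + 2 >= 7) must hold; in canonical form it is not (2*arr[y] >= 5).
Before skip: not (2*arr[y] >= 5)
Before acc := acc + 2: not (2*arr[y] >= 5)
Before arr[lim + 3] := 3*lim + acc: not (2*store(arr, lim + 3, acc + 3*lim)[y] >= 5)
The weakest precondition is not (2*store(arr, lim + 3, acc + 3*lim)[y] >= 5).
Check whether (not (2*store(arr, 5, acc + 6)[y] >= 5)) and lim = 2 implies it.
Every state satisfying the precondition satisfies the weakest precondition: the implication holds.
Answer: valid


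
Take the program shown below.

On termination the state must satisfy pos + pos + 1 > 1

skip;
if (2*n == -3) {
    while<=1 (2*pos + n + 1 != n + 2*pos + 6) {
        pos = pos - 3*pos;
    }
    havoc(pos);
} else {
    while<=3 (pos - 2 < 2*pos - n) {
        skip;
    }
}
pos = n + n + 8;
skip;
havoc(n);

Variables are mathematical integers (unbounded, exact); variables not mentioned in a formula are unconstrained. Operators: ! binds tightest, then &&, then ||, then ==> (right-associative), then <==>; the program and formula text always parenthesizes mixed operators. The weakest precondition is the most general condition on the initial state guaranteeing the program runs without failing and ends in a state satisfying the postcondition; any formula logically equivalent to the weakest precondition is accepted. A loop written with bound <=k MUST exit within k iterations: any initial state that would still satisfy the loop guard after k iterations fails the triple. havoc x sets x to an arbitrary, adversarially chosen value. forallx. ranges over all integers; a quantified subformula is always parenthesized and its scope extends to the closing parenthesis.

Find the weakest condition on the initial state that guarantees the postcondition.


Working backward. After the program, the postcondition pos + pos + 1 > 1 must hold; in canonical form it is 2*pos > 0.
Before havoc n: 2*pos > 0
Before skip: 2*pos > 0
Before pos := n + n + 8: 4*n > -16
Then branch requires false; else branch requires (n < pos + 2 ==> ((n < pos + 2 ==> ((n < pos + 2 ==> ((!(n < pos + 2)) && 4*n > -16)) && ((!(n < pos + 2)) ==> 4*n > -16))) && ((!(n < pos + 2)) ==> 4*n > -16))) && ((!(n < pos + 2)) ==> 4*n > -16).
Before the if: (!(2*n == -3)) && ((!(2*n == -3)) ==> ((n < pos + 2 ==> ((n < pos + 2 ==> ((n < pos + 2 ==> ((!(n < pos + 2)) && 4*n > -16)) && ((!(n < pos + 2)) ==> 4*n > -16))) && ((!(n < pos + 2)) ==> 4*n > -16))) && ((!(n < pos + 2)) ==> 4*n > -16)))
Before skip: (!(2*n == -3)) && ((!(2*n == -3)) ==> ((n < pos + 2 ==> ((n < pos + 2 ==> ((n < pos + 2 ==> ((!(n < pos + 2)) && 4*n > -16)) && ((!(n < pos + 2)) ==> 4*n > -16))) && ((!(n < pos + 2)) ==> 4*n > -16))) && ((!(n < pos + 2)) ==> 4*n > -16)))
Answer: WP = (!(2*n == -3)) && ((!(2*n == -3)) ==> ((n < pos + 2 ==> ((n < pos + 2 ==> ((n < pos + 2 ==> ((!(n < pos + 2)) && 4*n > -16)) && ((!(n < pos + 2)) ==> 4*n > -16))) && ((!(n < pos + 2)) ==> 4*n > -16))) && ((!(n < pos + 2)) ==> 4*n > -16)))


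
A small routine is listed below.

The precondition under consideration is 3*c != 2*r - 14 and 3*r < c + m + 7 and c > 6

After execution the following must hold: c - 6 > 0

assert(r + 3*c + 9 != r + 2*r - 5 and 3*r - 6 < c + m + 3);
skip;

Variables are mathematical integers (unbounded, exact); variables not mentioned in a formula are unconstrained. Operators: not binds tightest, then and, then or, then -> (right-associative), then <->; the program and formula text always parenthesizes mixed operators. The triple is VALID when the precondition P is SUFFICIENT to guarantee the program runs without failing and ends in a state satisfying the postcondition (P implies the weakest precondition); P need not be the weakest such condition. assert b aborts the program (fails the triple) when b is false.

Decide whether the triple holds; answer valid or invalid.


Working backward. After the program, the postcondition c - 6 > 0 must hold; in canonical form it is c > 6.
Before skip: c > 6
Before assert r + 3*c + 9 != r + 2*r - 5 and 3*r - 6 < c + m + 3: 3*c != 2*r - 14 and 3*r < c + m + 9 and c > 6
The weakest precondition is 3*c != 2*r - 14 and 3*r < c + m + 9 and c > 6.
Check whether 3*c != 2*r - 14 and 3*r < c + m + 7 and c > 6 implies it.
Every state satisfying the precondition satisfies the weakest precondition: the implication holds.
Answer: valid


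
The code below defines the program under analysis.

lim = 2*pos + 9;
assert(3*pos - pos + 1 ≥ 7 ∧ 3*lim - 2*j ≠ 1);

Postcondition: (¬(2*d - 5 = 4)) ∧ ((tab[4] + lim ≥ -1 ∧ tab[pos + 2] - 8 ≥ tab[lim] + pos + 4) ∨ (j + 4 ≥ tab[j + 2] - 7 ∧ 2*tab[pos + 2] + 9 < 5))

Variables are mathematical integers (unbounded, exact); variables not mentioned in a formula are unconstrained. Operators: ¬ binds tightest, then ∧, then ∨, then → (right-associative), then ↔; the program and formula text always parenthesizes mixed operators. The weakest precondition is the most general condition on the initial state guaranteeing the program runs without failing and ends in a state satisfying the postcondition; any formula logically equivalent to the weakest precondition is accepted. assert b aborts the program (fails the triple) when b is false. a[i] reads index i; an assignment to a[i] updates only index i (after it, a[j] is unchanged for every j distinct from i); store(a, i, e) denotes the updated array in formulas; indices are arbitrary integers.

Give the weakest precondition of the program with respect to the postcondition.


Working backward. After the program, the postcondition (¬(2*d - 5 = 4)) ∧ ((tab[4] + lim ≥ -1 ∧ tab[pos + 2] - 8 ≥ tab[lim] + pos + 4) ∨ (j + 4 ≥ tab[j + 2] - 7 ∧ 2*tab[pos + 2] + 9 < 5)) must hold; in canonical form it is (¬(2*d = 9)) ∧ ((tab[4] + lim ≥ -1 ∧ tab[pos + 2] ≥ tab[lim] + pos + 12) ∨ (j ≥ tab[j + 2] - 11 ∧ 2*tab[pos + 2] < -4)).
Before assert 3*pos - pos + 1 ≥ 7 ∧ 3*lim - 2*j ≠ 1: 2*pos ≥ 6 ∧ 3*lim ≠ 2*j + 1 ∧ (¬(2*d = 9)) ∧ ((tab[4] + lim ≥ -1 ∧ tab[pos + 2] ≥ tab[lim] + pos + 12) ∨ (j ≥ tab[j + 2] - 11 ∧ 2*tab[pos + 2] < -4))
Before lim := 2*pos + 9: 2*pos ≥ 6 ∧ 6*pos ≠ 2*j - 26 ∧ (¬(2*d = 9)) ∧ ((tab[4] + 2*pos ≥ -10 ∧ tab[pos + 2] ≥ tab[2*pos + 9] + pos + 12) ∨ (j ≥ tab[j + 2] - 11 ∧ 2*tab[pos + 2] < -4))
Answer: WP = 2*pos ≥ 6 ∧ 6*pos ≠ 2*j - 26 ∧ (¬(2*d = 9)) ∧ ((tab[4] + 2*pos ≥ -10 ∧ tab[pos + 2] ≥ tab[2*pos + 9] + pos + 12) ∨ (j ≥ tab[j + 2] - 11 ∧ 2*tab[pos + 2] < -4))


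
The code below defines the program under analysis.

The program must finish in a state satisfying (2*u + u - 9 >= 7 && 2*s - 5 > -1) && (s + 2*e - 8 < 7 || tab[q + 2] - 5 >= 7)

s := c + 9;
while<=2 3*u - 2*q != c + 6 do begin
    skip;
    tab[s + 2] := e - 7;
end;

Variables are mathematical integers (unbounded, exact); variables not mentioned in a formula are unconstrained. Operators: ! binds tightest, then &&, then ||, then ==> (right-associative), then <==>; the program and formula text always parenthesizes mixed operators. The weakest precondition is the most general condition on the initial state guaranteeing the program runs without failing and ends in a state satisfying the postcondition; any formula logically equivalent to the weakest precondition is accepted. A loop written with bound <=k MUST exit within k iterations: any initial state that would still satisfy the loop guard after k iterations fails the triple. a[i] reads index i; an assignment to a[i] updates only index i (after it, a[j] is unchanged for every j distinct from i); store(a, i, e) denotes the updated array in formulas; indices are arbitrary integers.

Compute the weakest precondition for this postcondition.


Working backward. After the program, the postcondition (2*u + u - 9 >= 7 && 2*s - 5 > -1) && (s + 2*e - 8 < 7 || tab[q + 2] - 5 >= 7) must hold; in canonical form it is 3*u >= 16 && 2*s > 4 && (2*e + s < 15 || tab[q + 2] >= 12).
Before the loop (bound <=2), unroll the exhaustion recursion (WP_0 = exit-now case; WP_j = one more guarded iteration, up to j = 2):
  WP_0: (!(3*u != c + 2*q + 6)) && 3*u >= 16 && 2*s > 4 && (2*e + s < 15 || tab[q + 2] >= 12)
  WP_1: (3*u != c + 2*q + 6 ==> ((!(3*u != c + 2*q + 6)) && 3*u >= 16 && 2*s > 4 && (2*e + s < 15 || store(tab, s + 2, e - 7)[q + 2] >= 12))) && ((!(3*u != c + 2*q + 6)) ==> (3*u >= 16 && 2*s > 4 && (2*e + s < 15 || tab[q + 2] >= 12)))
  WP_2: (3*u != c + 2*q + 6 ==> ((3*u != c + 2*q + 6 ==> ((!(3*u != c + 2*q + 6)) && 3*u >= 16 && 2*s > 4 && (2*e + s < 15 || store(store(tab, s + 2, e - 7), s + 2, e - 7)[q + 2] >= 12))) && ((!(3*u != c + 2*q + 6)) ==> (3*u >= 16 && 2*s > 4 && (2*e + s < 15 || store(tab, s + 2, e - 7)[q + 2] >= 12))))) && ((!(3*u != c + 2*q + 6)) ==> (3*u >= 16 && 2*s > 4 && (2*e + s < 15 || tab[q + 2] >= 12)))
So before the loop: (3*u != c + 2*q + 6 ==> ((3*u != c + 2*q + 6 ==> ((!(3*u != c + 2*q + 6)) && 3*u >= 16 && 2*s > 4 && (2*e + s < 15 || store(store(tab, s + 2, e - 7), s + 2, e - 7)[q + 2] >= 12))) && ((!(3*u != c + 2*q + 6)) ==> (3*u >= 16 && 2*s > 4 && (2*e + s < 15 || store(tab, s + 2, e - 7)[q + 2] >= 12))))) && ((!(3*u != c + 2*q + 6)) ==> (3*u >= 16 && 2*s > 4 && (2*e + s < 15 || tab[q + 2] >= 12)))
Before s := c + 9: (3*u != c + 2*q + 6 ==> ((3*u != c + 2*q + 6 ==> ((!(3*u != c + 2*q + 6)) && 3*u >= 16 && 2*c > -14 && (c + 2*e < 6 || store(store(tab, c + 11, e - 7), c + 11, e - 7)[q + 2] >= 12))) && ((!(3*u != c + 2*q + 6)) ==> (3*u >= 16 && 2*c > -14 && (c + 2*e < 6 || store(tab, c + 11, e - 7)[q + 2] >= 12))))) && ((!(3*u != c + 2*q + 6)) ==> (3*u >= 16 && 2*c > -14 && (c + 2*e < 6 || tab[q + 2] >= 12)))
Answer: WP = (3*u != c + 2*q + 6 ==> ((3*u != c + 2*q + 6 ==> ((!(3*u != c + 2*q + 6)) && 3*u >= 16 && 2*c > -14 && (c + 2*e < 6 || store(store(tab, c + 11, e - 7), c + 11, e - 7)[q + 2] >= 12))) && ((!(3*u != c + 2*q + 6)) ==> (3*u >= 16 && 2*c > -14 && (c + 2*e < 6 || store(tab, c + 11, e - 7)[q + 2] >= 12))))) && ((!(3*u != c + 2*q + 6)) ==> (3*u >= 16 && 2*c > -14 && (c + 2*e < 6 || tab[q + 2] >= 12)))


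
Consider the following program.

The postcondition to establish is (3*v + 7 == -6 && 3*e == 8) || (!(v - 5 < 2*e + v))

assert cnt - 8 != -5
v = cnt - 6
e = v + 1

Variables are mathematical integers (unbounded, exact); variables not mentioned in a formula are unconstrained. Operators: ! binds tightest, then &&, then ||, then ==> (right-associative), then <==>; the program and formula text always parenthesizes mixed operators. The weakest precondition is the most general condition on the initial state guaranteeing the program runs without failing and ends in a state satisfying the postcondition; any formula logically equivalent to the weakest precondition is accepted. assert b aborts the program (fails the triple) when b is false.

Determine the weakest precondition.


Working backward. After the program, the postcondition (3*v + 7 == -6 && 3*e == 8) || (!(v - 5 < 2*e + v)) must hold; in canonical form it is (3*v == -13 && 3*e == 8) || (!(2*e > -5)).
Before e := v + 1: (3*v == -13 && 3*v == 5) || (!(2*v > -7))
Before v := cnt - 6: (3*cnt == 5 && 3*cnt == 23) || (!(2*cnt > 5))
Before assert cnt - 8 != -5: cnt != 3 && ((3*cnt == 5 && 3*cnt == 23) || (!(2*cnt > 5)))
Answer: WP = cnt != 3 && ((3*cnt == 5 && 3*cnt == 23) || (!(2*cnt > 5)))


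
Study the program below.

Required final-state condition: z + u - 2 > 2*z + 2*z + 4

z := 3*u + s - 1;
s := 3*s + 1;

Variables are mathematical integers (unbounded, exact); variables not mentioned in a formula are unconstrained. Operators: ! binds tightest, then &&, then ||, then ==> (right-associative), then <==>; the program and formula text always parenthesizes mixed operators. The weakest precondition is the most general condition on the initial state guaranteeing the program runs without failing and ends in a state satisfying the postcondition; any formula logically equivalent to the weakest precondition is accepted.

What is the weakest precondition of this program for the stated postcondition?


Working backward. After the program, the postcondition z + u - 2 > 2*z + 2*z + 4 must hold; in canonical form it is u > 3*z + 6.
Before s := 3*s + 1: u > 3*z + 6
Before z := 3*u + s - 1: 3*s + 8*u < -3
Answer: WP = 3*s + 8*u < -3


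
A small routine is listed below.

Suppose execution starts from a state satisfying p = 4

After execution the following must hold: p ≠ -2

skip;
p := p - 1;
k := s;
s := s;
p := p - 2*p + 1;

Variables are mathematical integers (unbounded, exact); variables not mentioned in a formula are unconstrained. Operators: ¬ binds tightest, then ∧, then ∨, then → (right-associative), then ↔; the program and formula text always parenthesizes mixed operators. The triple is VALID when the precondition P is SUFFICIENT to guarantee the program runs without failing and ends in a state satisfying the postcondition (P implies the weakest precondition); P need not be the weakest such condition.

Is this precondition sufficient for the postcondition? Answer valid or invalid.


Working backward. After the program, p ≠ -2 must hold.
Before p := p - 2*p + 1: p ≠ 3
Before s := s: p ≠ 3
Before k := s: p ≠ 3
Before p := p - 1: p ≠ 4
Before skip: p ≠ 4
The weakest precondition is p ≠ 4.
Check whether p = 4 implies it.
Countermodel: at the initial state p = 4, the precondition holds but the weakest precondition fails.
Answer: invalid


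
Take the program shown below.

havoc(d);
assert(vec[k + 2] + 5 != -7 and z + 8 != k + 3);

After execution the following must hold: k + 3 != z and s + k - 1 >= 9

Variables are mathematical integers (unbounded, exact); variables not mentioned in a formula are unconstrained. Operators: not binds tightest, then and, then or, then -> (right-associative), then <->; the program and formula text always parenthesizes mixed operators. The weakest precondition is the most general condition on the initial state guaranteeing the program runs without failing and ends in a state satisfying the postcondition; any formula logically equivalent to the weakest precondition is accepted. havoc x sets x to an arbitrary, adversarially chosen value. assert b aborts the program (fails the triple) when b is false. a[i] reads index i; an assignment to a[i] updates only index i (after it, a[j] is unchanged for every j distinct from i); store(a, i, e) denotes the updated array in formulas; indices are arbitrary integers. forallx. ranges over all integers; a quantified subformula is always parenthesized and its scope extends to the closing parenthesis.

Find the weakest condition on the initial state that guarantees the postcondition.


Working backward. After the program, the postcondition k + 3 != z and s + k - 1 >= 9 must hold; in canonical form it is k != z - 3 and k + s >= 10.
Before assert vec[k + 2] + 5 != -7 and z + 8 != k + 3: vec[k + 2] != -12 and z != k - 5 and k != z - 3 and k + s >= 10
Before havoc d: vec[k + 2] != -12 and z != k - 5 and k != z - 3 and k + s >= 10
Answer: WP = vec[k + 2] != -12 and z != k - 5 and k != z - 3 and k + s >= 10


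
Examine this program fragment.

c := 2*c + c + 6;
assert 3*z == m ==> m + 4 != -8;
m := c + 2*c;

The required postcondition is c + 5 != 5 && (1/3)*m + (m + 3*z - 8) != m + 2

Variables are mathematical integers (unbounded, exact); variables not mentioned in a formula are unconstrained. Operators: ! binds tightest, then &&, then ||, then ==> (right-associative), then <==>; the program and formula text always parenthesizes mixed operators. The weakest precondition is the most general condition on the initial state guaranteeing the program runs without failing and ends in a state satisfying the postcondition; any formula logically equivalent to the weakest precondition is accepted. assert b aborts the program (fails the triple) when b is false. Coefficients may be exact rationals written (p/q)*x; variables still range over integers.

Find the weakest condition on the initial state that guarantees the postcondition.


Working backward. After the program, the postcondition c + 5 != 5 && (1/3)*m + (m + 3*z - 8) != m + 2 must hold; in canonical form it is c != 0 && (1/3)*m + 3*z != 10.
Before m := c + 2*c: c != 0 && c + 3*z != 10
Before assert 3*z == m ==> m + 4 != -8: (3*z == m ==> m != -12) && c != 0 && c + 3*z != 10
Before c := 2*c + c + 6: (3*z == m ==> m != -12) && 3*c != -6 && 3*c + 3*z != 4
Answer: WP = (3*z == m ==> m != -12) && 3*c != -6 && 3*c + 3*z != 4


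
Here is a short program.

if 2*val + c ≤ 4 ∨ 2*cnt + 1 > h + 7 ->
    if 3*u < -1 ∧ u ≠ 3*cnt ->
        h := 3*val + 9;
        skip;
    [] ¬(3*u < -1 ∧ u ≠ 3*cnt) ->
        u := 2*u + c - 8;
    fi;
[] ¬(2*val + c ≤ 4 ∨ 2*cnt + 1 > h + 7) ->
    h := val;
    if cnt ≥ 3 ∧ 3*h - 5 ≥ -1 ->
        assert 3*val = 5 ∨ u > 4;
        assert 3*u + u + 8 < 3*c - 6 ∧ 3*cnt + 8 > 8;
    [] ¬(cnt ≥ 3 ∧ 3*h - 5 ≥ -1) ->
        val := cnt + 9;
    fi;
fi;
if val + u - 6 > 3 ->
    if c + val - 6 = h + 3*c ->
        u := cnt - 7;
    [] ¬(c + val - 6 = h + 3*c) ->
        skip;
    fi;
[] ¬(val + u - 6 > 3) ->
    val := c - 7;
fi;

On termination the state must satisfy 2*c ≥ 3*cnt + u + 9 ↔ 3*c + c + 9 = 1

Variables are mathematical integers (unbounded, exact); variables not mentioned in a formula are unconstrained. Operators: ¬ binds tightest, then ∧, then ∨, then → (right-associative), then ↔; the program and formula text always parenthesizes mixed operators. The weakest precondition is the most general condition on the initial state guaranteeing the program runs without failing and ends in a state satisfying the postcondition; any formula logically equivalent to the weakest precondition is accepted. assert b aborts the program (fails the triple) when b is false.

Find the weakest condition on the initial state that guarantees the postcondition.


Working backward. After the program, the postcondition 2*c ≥ 3*cnt + u + 9 ↔ 3*c + c + 9 = 1 must hold; in canonical form it is 2*c ≥ 3*cnt + u + 9 ↔ 4*c = -8.
Then branch requires (val = 2*c + h + 6 → (2*c ≥ 4*cnt + 2 ↔ 4*c = -8)) ∧ ((¬(val = 2*c + h + 6)) → (2*c ≥ 3*cnt + u + 9 ↔ 4*c = -8)); else branch requires 2*c ≥ 3*cnt + u + 9 ↔ 4*c = -8.
Before the if: (u + val > 9 → ((val = 2*c + h + 6 → (2*c ≥ 4*cnt + 2 ↔ 4*c = -8)) ∧ ((¬(val = 2*c + h + 6)) → (2*c ≥ 3*cnt + u + 9 ↔ 4*c = -8)))) ∧ ((¬(u + val > 9)) → (2*c ≥ 3*cnt + u + 9 ↔ 4*c = -8))
Then branch requires ((3*u < -1 ∧ u ≠ 3*cnt) → ((u + val > 9 → ((2*c + 2*val = -15 → (2*c ≥ 4*cnt + 2 ↔ 4*c = -8)) ∧ ((¬(2*c + 2*val = -15)) → (2*c ≥ 3*cnt + u + 9 ↔ 4*c = -8)))) ∧ ((¬(u + val > 9)) → (2*c ≥ 3*cnt + u + 9 ↔ 4*c = -8)))) ∧ ((¬(3*u < -1 ∧ u ≠ 3*cnt)) → ((c + 2*u + val > 17 → ((val = 2*c + h + 6 → (2*c ≥ 4*cnt + 2 ↔ 4*c = -8)) ∧ ((¬(val = 2*c + h + 6)) → (c ≥ 3*cnt + 2*u + 1 ↔ 4*c = -8)))) ∧ ((¬(c + 2*u + val > 17)) → (c ≥ 3*cnt + 2*u + 1 ↔ 4*c = -8)))); else branch requires ((cnt ≥ 3 ∧ 3*val ≥ 4) → ((3*val = 5 ∨ u > 4) ∧ 4*u < 3*c - 14 ∧ 3*cnt > 0 ∧ (u + val > 9 → ((2*c = -6 → (2*c ≥ 4*cnt + 2 ↔ 4*c = -8)) ∧ ((¬(2*c = -6)) → (2*c ≥ 3*cnt + u + 9 ↔ 4*c = -8)))) ∧ ((¬(u + val > 9)) → (2*c ≥ 3*cnt + u + 9 ↔ 4*c = -8)))) ∧ ((¬(cnt ≥ 3 ∧ 3*val ≥ 4)) → ((cnt + u > 0 → ((cnt = 2*c + val - 3 → (2*c ≥ 4*cnt + 2 ↔ 4*c = -8)) ∧ ((¬(cnt = 2*c + val - 3)) → (2*c ≥ 3*cnt + u + 9 ↔ 4*c = -8)))) ∧ ((¬(cnt + u > 0)) → (2*c ≥ 3*cnt + u + 9 ↔ 4*c = -8)))).
Before the if: ((c + 2*val ≤ 4 ∨ 2*cnt > h + 6) → (((3*u < -1 ∧ u ≠ 3*cnt) → ((u + val > 9 → ((2*c + 2*val = -15 → (2*c ≥ 4*cnt + 2 ↔ 4*c = -8)) ∧ ((¬(2*c + 2*val = -15)) → (2*c ≥ 3*cnt + u + 9 ↔ 4*c = -8)))) ∧ ((¬(u + val > 9)) → (2*c ≥ 3*cnt + u + 9 ↔ 4*c = -8)))) ∧ ((¬(3*u < -1 ∧ u ≠ 3*cnt)) → ((c + 2*u + val > 17 → ((val = 2*c + h + 6 → (2*c ≥ 4*cnt + 2 ↔ 4*c = -8)) ∧ ((¬(val = 2*c + h + 6)) → (c ≥ 3*cnt + 2*u + 1 ↔ 4*c = -8)))) ∧ ((¬(c + 2*u + val > 17)) → (c ≥ 3*cnt + 2*u + 1 ↔ 4*c = -8)))))) ∧ ((¬(c + 2*val ≤ 4 ∨ 2*cnt > h + 6)) → (((cnt ≥ 3 ∧ 3*val ≥ 4) → ((3*val = 5 ∨ u > 4) ∧ 4*u < 3*c - 14 ∧ 3*cnt > 0 ∧ (u + val > 9 → ((2*c = -6 → (2*c ≥ 4*cnt + 2 ↔ 4*c = -8)) ∧ ((¬(2*c = -6)) → (2*c ≥ 3*cnt + u + 9 ↔ 4*c = -8)))) ∧ ((¬(u + val > 9)) → (2*c ≥ 3*cnt + u + 9 ↔ 4*c = -8)))) ∧ ((¬(cnt ≥ 3 ∧ 3*val ≥ 4)) → ((cnt + u > 0 → ((cnt = 2*c + val - 3 → (2*c ≥ 4*cnt + 2 ↔ 4*c = -8)) ∧ ((¬(cnt = 2*c + val - 3)) → (2*c ≥ 3*cnt + u + 9 ↔ 4*c = -8)))) ∧ ((¬(cnt + u > 0)) → (2*c ≥ 3*cnt + u + 9 ↔ 4*c = -8))))))
Answer: WP = ((c + 2*val ≤ 4 ∨ 2*cnt > h + 6) → (((3*u < -1 ∧ u ≠ 3*cnt) → ((u + val > 9 → ((2*c + 2*val = -15 → (2*c ≥ 4*cnt + 2 ↔ 4*c = -8)) ∧ ((¬(2*c + 2*val = -15)) → (2*c ≥ 3*cnt + u + 9 ↔ 4*c = -8)))) ∧ ((¬(u + val > 9)) → (2*c ≥ 3*cnt + u + 9 ↔ 4*c = -8)))) ∧ ((¬(3*u < -1 ∧ u ≠ 3*cnt)) → ((c + 2*u + val > 17 → ((val = 2*c + h + 6 → (2*c ≥ 4*cnt + 2 ↔ 4*c = -8)) ∧ ((¬(val = 2*c + h + 6)) → (c ≥ 3*cnt + 2*u + 1 ↔ 4*c = -8)))) ∧ ((¬(c + 2*u + val > 17)) → (c ≥ 3*cnt + 2*u + 1 ↔ 4*c = -8)))))) ∧ ((¬(c + 2*val ≤ 4 ∨ 2*cnt > h + 6)) → (((cnt ≥ 3 ∧ 3*val ≥ 4) → ((3*val = 5 ∨ u > 4) ∧ 4*u < 3*c - 14 ∧ 3*cnt > 0 ∧ (u + val > 9 → ((2*c = -6 → (2*c ≥ 4*cnt + 2 ↔ 4*c = -8)) ∧ ((¬(2*c = -6)) → (2*c ≥ 3*cnt + u + 9 ↔ 4*c = -8)))) ∧ ((¬(u + val > 9)) → (2*c ≥ 3*cnt + u + 9 ↔ 4*c = -8)))) ∧ ((¬(cnt ≥ 3 ∧ 3*val ≥ 4)) → ((cnt + u > 0 → ((cnt = 2*c + val - 3 → (2*c ≥ 4*cnt + 2 ↔ 4*c = -8)) ∧ ((¬(cnt = 2*c + val - 3)) → (2*c ≥ 3*cnt + u + 9 ↔ 4*c = -8)))) ∧ ((¬(cnt + u > 0)) → (2*c ≥ 3*cnt + u + 9 ↔ 4*c = -8))))))


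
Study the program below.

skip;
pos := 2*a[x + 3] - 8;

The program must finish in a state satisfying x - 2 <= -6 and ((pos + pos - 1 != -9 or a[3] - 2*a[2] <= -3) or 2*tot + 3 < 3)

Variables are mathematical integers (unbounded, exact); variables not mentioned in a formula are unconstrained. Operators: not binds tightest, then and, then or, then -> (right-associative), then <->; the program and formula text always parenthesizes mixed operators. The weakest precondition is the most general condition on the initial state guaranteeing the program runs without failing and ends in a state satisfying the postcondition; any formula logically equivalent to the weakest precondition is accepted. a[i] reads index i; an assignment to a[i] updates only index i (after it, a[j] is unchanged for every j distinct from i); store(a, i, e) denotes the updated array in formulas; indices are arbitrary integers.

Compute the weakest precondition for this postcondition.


Working backward. After the program, the postcondition x - 2 <= -6 and ((pos + pos - 1 != -9 or a[3] - 2*a[2] <= -3) or 2*tot + 3 < 3) must hold; in canonical form it is x <= -4 and (2*pos != -8 or a[3] <= 2*a[2] - 3 or 2*tot < 0).
Before pos := 2*a[x + 3] - 8: x <= -4 and (4*a[x + 3] != 8 or a[3] <= 2*a[2] - 3 or 2*tot < 0)
Before skip: x <= -4 and (4*a[x + 3] != 8 or a[3] <= 2*a[2] - 3 or 2*tot < 0)
Answer: WP = x <= -4 and (4*a[x + 3] != 8 or a[3] <= 2*a[2] - 3 or 2*tot < 0)
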